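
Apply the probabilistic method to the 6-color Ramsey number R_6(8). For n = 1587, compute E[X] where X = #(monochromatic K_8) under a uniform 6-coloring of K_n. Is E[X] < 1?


E[X] = C(1587, 8) · 6^{1 − 28} = 980438554550826798570 · 6^{−27} = 980438554550826798570/1023490369077469249536.
As a reduced fraction: E[X] = 54468808586157044365/56860576059859402752 ≈ 0.9579.
Is E[X] < 1? YES.
Since E[X] < 1, there exists a 6-coloring of K_{1587} with no monochromatic K_8; hence R_6(8) > 1587.

E[X] = 54468808586157044365/56860576059859402752 ≈ 0.9579; E[X] < 1, so R_6(8) > 1587.


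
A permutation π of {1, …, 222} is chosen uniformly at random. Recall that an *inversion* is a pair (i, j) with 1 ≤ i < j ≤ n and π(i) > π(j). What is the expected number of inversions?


Write X = Σ X_I over the C(222, 2) = 24531 pairs i < j, with X_I the indicator of one inversion.
There are 24531 indicators.
For each fixed pair i < j, the values π(i) and π(j) are two distinct elements of {1, …, 222} in uniformly random order; by symmetry P[π(i) > π(j)] = 1/2.
By linearity: E[X] = 24531 · (1/2) = C(222, 2) · (1/2) = 24531/2 = 24531/2 ≈ 12265.50000.

E[X] = 24531/2 = 12265.50000.


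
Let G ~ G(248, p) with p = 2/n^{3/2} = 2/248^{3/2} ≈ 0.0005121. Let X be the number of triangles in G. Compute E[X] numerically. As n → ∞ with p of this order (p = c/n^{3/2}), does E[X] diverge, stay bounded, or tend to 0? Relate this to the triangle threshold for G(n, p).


Number of potential triangles: C(248, 3) = 2511496.
Each occurs with probability p³ ≈ (0.0005121)³ ≈ 1.3429425e-10.
By linearity: E[X] = C(248, 3)·p³ ≈ 2511496 · 1.3429425e-10 ≈ 0.00034.
Since α = 3/2 > 1, p = c/n^{3/2} = o(1/n) is below the triangle threshold p ~ 1/n. Asymptotically E[X] ~ (c³/6)·n^{3(1−α)} = (2³/6)·n^{-1.5} → 0, so by Markov's inequality G has no triangles w.h.p.

E[X] ≈ 0.00034; in regime p = Θ(1/n^{3/2}) E[X] tends to 0 (below the triangle threshold p ~ 1/n).


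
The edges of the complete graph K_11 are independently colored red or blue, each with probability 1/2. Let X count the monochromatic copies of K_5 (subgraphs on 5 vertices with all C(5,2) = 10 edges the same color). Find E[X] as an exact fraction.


Let X = Σ_S X_S over the C(11, 5) = 462 subsets S of size 5, where X_S = 1 if the K_5 on S is monochromatic.
For a fixed S, the K_5 on S has C(5, 2) = 10 edges. P[all 10 edges red] = (1/2)^10, and likewise for blue, so P[monochromatic] = 2·(1/2)^10 = 2^{1 − 10} = 1/512.
By linearity of expectation: E[X] = C(11, 5) · 2^{1 − 10} = 462 · 1/512 = 231/256.
Numerically: E[X] ≈ 0.902.

E[X] = C(11,5)·2^(1−C(5,2)) = 231/256 ≈ 0.902.


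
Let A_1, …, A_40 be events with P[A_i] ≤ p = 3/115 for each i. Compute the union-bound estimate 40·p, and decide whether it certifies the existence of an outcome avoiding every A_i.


Union bound: P[∪_{i=1}^{40} A_i] ≤ Σ_i P[A_i] ≤ 40·p = 40·(3/115) = 24/23.
Numerically: 24/23 ≈ 1.0435.
Is 24/23 < 1? NO.
Since the bound 24/23 is ≥ 1, the union bound is uninformative here; it does NOT by itself certify existence.

40·p = 24/23 ≈ 1.0435; existence NOT certified by the union bound.


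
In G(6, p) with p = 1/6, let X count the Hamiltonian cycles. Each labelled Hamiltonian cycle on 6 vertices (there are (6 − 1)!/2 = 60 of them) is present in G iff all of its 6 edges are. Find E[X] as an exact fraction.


K_6 has (6 − 1)!/2 = 60 labelled Hamiltonian cycles.
For each such Hamiltonian cycle H, let X_H = 1 if all 6 edges of H are present in G. Then P[X_H = 1] = p^{6} = (1/6)^{6} = 1/46656.
By linearity of expectation: E[X] = Σ_H E[X_H] = 60 · p^{6} = 60 · 1/46656 = 5/3888.
Numerically: E[X] ≈ 0.00128601.

E[X] = 60 · (1/6)^{6} = 5/3888 ≈ 0.00128601.


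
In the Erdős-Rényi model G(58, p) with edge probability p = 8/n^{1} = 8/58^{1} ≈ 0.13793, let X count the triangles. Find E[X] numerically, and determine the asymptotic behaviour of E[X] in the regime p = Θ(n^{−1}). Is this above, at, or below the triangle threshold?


Number of potential triangles: C(58, 3) = 30856.
Each occurs with probability p³ ≈ (0.13793)³ ≈ 2.6241338e-03.
By linearity: E[X] = C(58, 3)·p³ ≈ 30856 · 2.6241338e-03 ≈ 80.97027.
Here α = 1, so p = 8/n is exactly at the triangle threshold p ~ 1/n. Asymptotically E[X] → c³/6 = 8³/6 = 256/3 ≈ 85.33333, a bounded constant. In this regime the triangle count is asymptotically Poisson(c³/6).

E[X] ≈ 80.97027; in regime p = Θ(1/n^{1}) E[X] stays bounded (at the triangle threshold p ~ 1/n).


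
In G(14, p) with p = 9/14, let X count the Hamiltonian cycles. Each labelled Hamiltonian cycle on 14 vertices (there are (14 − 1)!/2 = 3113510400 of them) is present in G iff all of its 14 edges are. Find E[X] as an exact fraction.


K_14 has (14 − 1)!/2 = 3113510400 labelled Hamiltonian cycles.
For each such Hamiltonian cycle H, let X_H = 1 if all 14 edges of H are present in G. Then P[X_H = 1] = p^{14} = (9/14)^{14} = 22876792454961/11112006825558016.
Summing the indicators: E[X] = Σ_H E[X_H] = 3113510400 · p^{14} = 3113510400 · 22876792454961/11112006825558016 = 19873641525435994725/3100448333024.
Numerically: E[X] ≈ 6.41e+06.

E[X] = 3113510400 · (9/14)^{14} = 19873641525435994725/3100448333024 ≈ 6.41e+06.


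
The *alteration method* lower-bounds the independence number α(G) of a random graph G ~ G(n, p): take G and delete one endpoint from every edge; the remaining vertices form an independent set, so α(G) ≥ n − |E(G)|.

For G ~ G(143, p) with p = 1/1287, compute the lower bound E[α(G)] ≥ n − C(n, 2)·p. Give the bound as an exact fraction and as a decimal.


E[|E(G)|] = C(143, 2)·p = 10153 · (1/1287) = 71/9.
E[α(G)] ≥ n − E[|E(G)|] = 143 − 71/9 = 1216/9.
Numerically: ≈ 135.1111.
(This is only a lower bound; the true E[α(G)] may be larger.)

E[α(G)] ≥ 1216/9 ≈ 135.1111.


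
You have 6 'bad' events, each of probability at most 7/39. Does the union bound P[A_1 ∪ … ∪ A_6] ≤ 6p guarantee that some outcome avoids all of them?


Union bound: P[∪_{i=1}^{6} A_i] ≤ Σ_i P[A_i] ≤ 6·p = 6·(7/39) = 14/13.
Numerically: 14/13 ≈ 1.0769231.
Is 14/13 < 1? NO.
Since the bound 14/13 is ≥ 1, the union bound is uninformative here; it does NOT by itself certify existence.

6·p = 14/13 ≈ 1.0769231; existence NOT certified by the union bound.


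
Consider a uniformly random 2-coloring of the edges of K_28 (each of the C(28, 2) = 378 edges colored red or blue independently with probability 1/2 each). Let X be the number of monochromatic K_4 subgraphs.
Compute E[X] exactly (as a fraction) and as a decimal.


Let X = Σ_S X_S over the C(28, 4) = 20475 subsets S of size 4, where X_S = 1 if the K_4 on S is monochromatic.
For a fixed S, the K_4 on S has C(4, 2) = 6 edges. P[all 6 edges red] = (1/2)^6, and likewise for blue, so P[monochromatic] = 2·(1/2)^6 = 2^{1 − 6} = 1/32.
By linearity: E[X] = C(28, 4) · 2^{1 − 6} = 20475 · 1/32 = 20475/32.
Numerically: E[X] ≈ 639.843750.

E[X] = C(28,4)·2^(1−C(4,2)) = 20475/32 ≈ 639.843750.


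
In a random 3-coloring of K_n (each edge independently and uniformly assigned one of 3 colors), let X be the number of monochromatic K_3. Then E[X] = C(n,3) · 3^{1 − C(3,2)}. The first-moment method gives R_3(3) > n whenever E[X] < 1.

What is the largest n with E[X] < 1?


We need C(n, 3) · 3^{1 − 3} < 1, i.e. C(n, 3) < 3^{3 − 1} = 9.
Check values of n near the boundary:
  n = 3: C(3, 3) = 1; 1 < 9? YES
  n = 4: C(4, 3) = 4; 4 < 9? YES
  n = 5: C(5, 3) = 10; 10 < 9? NO
  n = 6: C(6, 3) = 20; 20 < 9? NO
  n = 7: C(7, 3) = 35; 35 < 9? NO
The largest n with C(n, 3) < 9 is n = 4 (where E[X] = 4/9 ≈ 0.44444). Hence R_3(3) > 4, i.e. R_3(3) ≥ 5.

Largest n = 4; hence R_3(3) > 4.


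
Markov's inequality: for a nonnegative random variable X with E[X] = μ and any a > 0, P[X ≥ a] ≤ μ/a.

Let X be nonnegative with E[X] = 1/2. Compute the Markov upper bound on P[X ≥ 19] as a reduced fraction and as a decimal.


μ = E[X] = 1/2, a = 19.
Markov: P[X ≥ 19] ≤ μ/a = (1/2)/19 = 1/38.
Numerically: ≈ 0.0263.
(Since a = 19 > μ = 0.5000, the bound 1/38 is < 1 and informative.)

P[X ≥ 19] ≤ 1/38 ≈ 0.0263.


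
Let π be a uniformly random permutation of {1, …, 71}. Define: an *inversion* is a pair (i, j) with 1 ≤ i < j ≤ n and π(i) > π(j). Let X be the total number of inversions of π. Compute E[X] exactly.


Write X = Σ X_I over the C(71, 2) = 2485 pairs i < j, with X_I the indicator of one inversion.
There are 2485 indicators.
For each fixed pair i < j, the values π(i) and π(j) are two distinct elements of {1, …, 71} in uniformly random order; by symmetry P[π(i) > π(j)] = 1/2.
By linearity: E[X] = 2485 · (1/2) = C(71, 2) · (1/2) = 2485/2 = 2485/2 ≈ 1242.50000.

E[X] = 2485/2 = 1242.50000.


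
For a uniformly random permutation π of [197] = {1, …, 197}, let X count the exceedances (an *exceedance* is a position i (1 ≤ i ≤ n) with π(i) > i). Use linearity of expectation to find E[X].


Write X = Σ_{i=1}^{197} X_i, where X_i = 1_{π(i) > i}.
For each fixed i, π(i) is uniform over {1, …, 197} (marginal of a uniform permutation), so P[π(i) > i] = (n − i)/n. Summing: Σ_{i=1}^{197} (n − i)/n = (0 + 1 + … + 196)/197 = 197(197 − 1)/(2·197) = (197 − 1)/2.
Hence E[X] = Σ_{i=1}^{197} (197 − i)/197 = 98 ≈ 98.000.

E[X] = 98 = 98.000.


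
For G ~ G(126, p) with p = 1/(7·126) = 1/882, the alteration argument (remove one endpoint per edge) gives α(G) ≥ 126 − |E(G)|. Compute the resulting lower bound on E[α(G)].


E[|E(G)|] = C(126, 2)·p = 7875 · (1/882) = 125/14.
E[α(G)] ≥ n − E[|E(G)|] = 126 − 125/14 = 1639/14.
Numerically: ≈ 117.0714.
(This is only a lower bound; the true E[α(G)] may be larger.)

E[α(G)] ≥ 1639/14 ≈ 117.0714.


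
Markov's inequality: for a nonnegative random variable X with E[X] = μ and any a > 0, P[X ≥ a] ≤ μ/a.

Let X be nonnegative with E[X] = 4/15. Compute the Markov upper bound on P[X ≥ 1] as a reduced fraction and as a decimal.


μ = E[X] = 4/15, a = 1.
Markov: P[X ≥ 1] ≤ μ/a = (4/15)/1 = 4/15.
Numerically: ≈ 0.2667.
(Since a = 1 > μ = 0.2667, the bound 4/15 is < 1 and informative.)

P[X ≥ 1] ≤ 4/15 ≈ 0.2667.


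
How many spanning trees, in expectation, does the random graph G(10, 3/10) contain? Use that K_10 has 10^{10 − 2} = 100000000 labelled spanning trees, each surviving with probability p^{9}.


K_10 has 10^{10 − 2} = 100000000 labelled spanning trees.
For each such spanning tree H, let X_H = 1 if all 9 edges of H are present in G. Then P[X_H = 1] = p^{9} = (3/10)^{9} = 19683/1000000000.
Summing the indicators: E[X] = Σ_H E[X_H] = 100000000 · p^{9} = 100000000 · 19683/1000000000 = 19683/10.
Numerically: E[X] ≈ 1968.3.

E[X] = 100000000 · (3/10)^{9} = 19683/10 ≈ 1968.3.


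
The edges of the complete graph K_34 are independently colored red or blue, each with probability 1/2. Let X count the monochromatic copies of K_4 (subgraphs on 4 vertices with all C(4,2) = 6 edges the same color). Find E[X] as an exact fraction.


Let X = Σ_S X_S over the C(34, 4) = 46376 subsets S of size 4, where X_S = 1 if the K_4 on S is monochromatic.
For a fixed S, the K_4 on S has C(4, 2) = 6 edges. P[all 6 edges red] = (1/2)^6, and likewise for blue, so P[monochromatic] = 2·(1/2)^6 = 2^{1 − 6} = 1/32.
By linearity: E[X] = C(34, 4) · 2^{1 − 6} = 46376 · 1/32 = 5797/4.
Numerically: E[X] ≈ 1449.250000.

E[X] = C(34,4)·2^(1−C(4,2)) = 5797/4 ≈ 1449.250000.


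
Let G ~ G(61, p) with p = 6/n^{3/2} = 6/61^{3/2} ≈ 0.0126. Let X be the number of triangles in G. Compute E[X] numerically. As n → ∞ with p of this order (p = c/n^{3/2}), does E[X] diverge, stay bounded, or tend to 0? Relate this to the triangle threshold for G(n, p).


Number of potential triangles: C(61, 3) = 35990.
Each occurs with probability p³ ≈ (0.0126)³ ≈ 1.99742e-06.
By linearity: E[X] = C(61, 3)·p³ ≈ 35990 · 1.99742e-06 ≈ 0.072.
Since α = 3/2 > 1, p = c/n^{3/2} = o(1/n) is below the triangle threshold p ~ 1/n. Asymptotically E[X] ~ (c³/6)·n^{3(1−α)} = (6³/6)·n^{-1.5} → 0, so by Markov's inequality G has no triangles w.h.p.

E[X] ≈ 0.072; in regime p = Θ(1/n^{3/2}) E[X] tends to 0 (below the triangle threshold p ~ 1/n).


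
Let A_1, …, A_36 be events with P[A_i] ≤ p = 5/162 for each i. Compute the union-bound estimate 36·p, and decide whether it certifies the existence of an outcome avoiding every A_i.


Union bound: P[∪_{i=1}^{36} A_i] ≤ Σ_i P[A_i] ≤ 36·p = 36·(5/162) = 10/9.
Numerically: 10/9 ≈ 1.1111111.
Is 10/9 < 1? NO.
Since the bound 10/9 is ≥ 1, the union bound is uninformative here; it does NOT by itself certify existence.

36·p = 10/9 ≈ 1.1111111; existence NOT certified by the union bound.


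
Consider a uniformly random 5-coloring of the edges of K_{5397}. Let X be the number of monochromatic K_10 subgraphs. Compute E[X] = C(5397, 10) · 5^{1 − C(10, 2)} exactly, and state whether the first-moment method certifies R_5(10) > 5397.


E[X] = C(5397, 10) · 5^{1 − 45} = 5729779230003226281244520755596 · 5^{−44} = 5729779230003226281244520755596/5684341886080801486968994140625.
As a reduced fraction: E[X] = 5729779230003226281244520755596/5684341886080801486968994140625 ≈ 1.007993.
Is E[X] < 1? NO.
Since E[X] ≥ 1, the first-moment bound is inconclusive at n = 5397; it does NOT by itself certify R_5(10) > 5397.

E[X] = 5729779230003226281244520755596/5684341886080801486968994140625 ≈ 1.007993; E[X] ≥ 1; first-moment method inconclusive here.


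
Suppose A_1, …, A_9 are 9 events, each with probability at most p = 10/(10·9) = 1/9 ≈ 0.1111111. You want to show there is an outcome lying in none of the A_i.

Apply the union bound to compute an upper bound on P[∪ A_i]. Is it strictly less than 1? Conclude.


Union bound: P[∪_{i=1}^{9} A_i] ≤ Σ_i P[A_i] ≤ 9·p = 9·(1/9) = 1.
Numerically: 1 ≈ 1.0000000.
Is 1 < 1? NO.
Since the bound 1 is ≥ 1, the union bound is uninformative here; it does NOT by itself certify existence.

9·p = 1 ≈ 1.0000000; existence NOT certified by the union bound.


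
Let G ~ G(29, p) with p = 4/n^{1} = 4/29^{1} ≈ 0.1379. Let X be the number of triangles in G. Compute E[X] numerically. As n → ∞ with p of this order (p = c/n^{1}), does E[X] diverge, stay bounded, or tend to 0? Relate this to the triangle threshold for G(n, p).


Number of potential triangles: C(29, 3) = 3654.
Each occurs with probability p³ ≈ (0.1379)³ ≈ 2.624134e-03.
By linearity: E[X] = C(29, 3)·p³ ≈ 3654 · 2.624134e-03 ≈ 9.5886.
Here α = 1, so p = 4/n is exactly at the triangle threshold p ~ 1/n. Asymptotically E[X] → c³/6 = 4³/6 = 32/3 ≈ 10.6667, a bounded constant. In this regime the triangle count is asymptotically Poisson(c³/6).

E[X] ≈ 9.5886; in regime p = Θ(1/n^{1}) E[X] stays bounded (at the triangle threshold p ~ 1/n).


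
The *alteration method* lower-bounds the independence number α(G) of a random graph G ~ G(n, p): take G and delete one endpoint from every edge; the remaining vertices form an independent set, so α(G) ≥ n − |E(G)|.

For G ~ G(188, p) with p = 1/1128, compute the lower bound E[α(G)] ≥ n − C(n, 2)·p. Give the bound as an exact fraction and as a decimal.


E[|E(G)|] = C(188, 2)·p = 17578 · (1/1128) = 187/12.
E[α(G)] ≥ n − E[|E(G)|] = 188 − 187/12 = 2069/12.
Numerically: ≈ 172.4167.
(This is only a lower bound; the true E[α(G)] may be larger.)

E[α(G)] ≥ 2069/12 ≈ 172.4167.


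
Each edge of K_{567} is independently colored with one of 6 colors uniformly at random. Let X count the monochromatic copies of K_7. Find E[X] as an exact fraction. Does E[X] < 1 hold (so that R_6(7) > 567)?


E[X] = C(567, 7) · 6^{1 − 21} = 3601671315933933 · 6^{−20} = 3601671315933933/3656158440062976.
As a reduced fraction: E[X] = 44465077974493/45137758519296 ≈ 0.98510.
Is E[X] < 1? YES.
Since E[X] < 1, there exists a 6-coloring of K_{567} with no monochromatic K_7; hence R_6(7) > 567.

E[X] = 44465077974493/45137758519296 ≈ 0.98510; E[X] < 1, so R_6(7) > 567.


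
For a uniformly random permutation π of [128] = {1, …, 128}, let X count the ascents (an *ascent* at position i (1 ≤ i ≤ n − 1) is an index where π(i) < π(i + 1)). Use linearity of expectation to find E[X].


Write X = Σ X_I over i = 1, …, 127, with X_I the indicator of one ascent.
There are 127 indicators.
For each fixed i, the pair (π(i), π(i+1)) is a uniformly random ordered pair of distinct values from {1, …, 128}; by symmetry P[π(i) < π(i+1)] = 1/2.
By linearity: E[X] = 127 · (1/2) = (128 − 1) · (1/2) = 127/2 ≈ 63.500000.

E[X] = 127/2 = 63.500000.


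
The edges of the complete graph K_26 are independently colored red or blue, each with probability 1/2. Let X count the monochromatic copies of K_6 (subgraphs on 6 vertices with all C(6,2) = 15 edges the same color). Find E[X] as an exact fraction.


Let X = Σ_S X_S over the C(26, 6) = 230230 subsets S of size 6, where X_S = 1 if the K_6 on S is monochromatic.
For a fixed S, the K_6 on S has C(6, 2) = 15 edges. P[all 15 edges red] = (1/2)^15, and likewise for blue, so P[monochromatic] = 2·(1/2)^15 = 2^{1 − 15} = 1/16384.
By linearity of expectation: E[X] = C(26, 6) · 2^{1 − 15} = 230230 · 1/16384 = 115115/8192.
Numerically: E[X] ≈ 14.0521.

E[X] = C(26,6)·2^(1−C(6,2)) = 115115/8192 ≈ 14.0521.


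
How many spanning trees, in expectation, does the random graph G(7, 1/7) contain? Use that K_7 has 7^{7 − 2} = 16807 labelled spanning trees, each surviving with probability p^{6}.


K_7 has 7^{7 − 2} = 16807 labelled spanning trees.
For each such spanning tree H, let X_H = 1 if all 6 edges of H are present in G. Then P[X_H = 1] = p^{6} = (1/7)^{6} = 1/117649.
By linearity of expectation: E[X] = Σ_H E[X_H] = 16807 · p^{6} = 16807 · 1/117649 = 1/7.
Numerically: E[X] ≈ 0.142857.

E[X] = 16807 · (1/7)^{6} = 1/7 ≈ 0.142857.


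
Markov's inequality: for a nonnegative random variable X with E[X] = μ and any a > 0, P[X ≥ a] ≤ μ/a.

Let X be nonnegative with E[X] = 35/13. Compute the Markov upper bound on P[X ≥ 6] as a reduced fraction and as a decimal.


μ = E[X] = 35/13, a = 6.
Markov: P[X ≥ 6] ≤ μ/a = (35/13)/6 = 35/78.
Numerically: ≈ 0.4487.
(Since a = 6 > μ = 2.6923, the bound 35/78 is < 1 and informative.)

P[X ≥ 6] ≤ 35/78 ≈ 0.4487.


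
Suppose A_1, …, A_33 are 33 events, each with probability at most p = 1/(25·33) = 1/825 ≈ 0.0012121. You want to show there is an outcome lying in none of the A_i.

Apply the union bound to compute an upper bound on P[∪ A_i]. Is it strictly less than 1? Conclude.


Union bound: P[∪_{i=1}^{33} A_i] ≤ Σ_i P[A_i] ≤ 33·p = 33·(1/825) = 1/25.
Numerically: 1/25 ≈ 0.0400000.
Is 1/25 < 1? YES.
Since P[∪ A_i] ≤ 1/25 < 1, the complement has P[∩ A_i^c] ≥ 1 − 1/25 = 24/25 > 0, so some outcome avoids every A_i.

33·p = 1/25 ≈ 0.0400000; existence CERTIFIED by the union bound.


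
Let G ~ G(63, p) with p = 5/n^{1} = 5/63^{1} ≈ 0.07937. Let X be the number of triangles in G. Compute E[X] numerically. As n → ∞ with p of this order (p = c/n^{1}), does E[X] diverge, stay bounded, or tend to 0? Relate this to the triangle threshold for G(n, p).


Number of potential triangles: C(63, 3) = 39711.
Each occurs with probability p³ ≈ (0.07937)³ ≈ 4.999060e-04.
By linearity: E[X] = C(63, 3)·p³ ≈ 39711 · 4.999060e-04 ≈ 19.8518.
Here α = 1, so p = 5/n is exactly at the triangle threshold p ~ 1/n. Asymptotically E[X] → c³/6 = 5³/6 = 125/6 ≈ 20.8333, a bounded constant. In this regime the triangle count is asymptotically Poisson(c³/6).

E[X] ≈ 19.8518; in regime p = Θ(1/n^{1}) E[X] stays bounded (at the triangle threshold p ~ 1/n).


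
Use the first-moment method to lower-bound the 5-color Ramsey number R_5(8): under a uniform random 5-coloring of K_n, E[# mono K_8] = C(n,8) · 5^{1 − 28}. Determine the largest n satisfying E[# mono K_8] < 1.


We need C(n, 8) · 5^{1 − 28} < 1, i.e. C(n, 8) < 5^{28 − 1} = 7450580596923828125.
Check values of n near the boundary:
  n = 862: C(862, 8) = 7317951015318931845; 7317951015318931845 < 7450580596923828125? YES
  n = 863: C(863, 8) = 7386423071602617757; 7386423071602617757 < 7450580596923828125? YES
  n = 864: C(864, 8) = 7455455062926006708; 7455455062926006708 < 7450580596923828125? NO
  n = 865: C(865, 8) = 7525050909487743060; 7525050909487743060 < 7450580596923828125? NO
The largest n with C(n, 8) < 7450580596923828125 is n = 863 (where E[X] = 7386423071602617757/7450580596923828125 ≈ 0.991389). Hence R_5(8) > 863, i.e. R_5(8) ≥ 864.

Largest n = 863; hence R_5(8) > 863.


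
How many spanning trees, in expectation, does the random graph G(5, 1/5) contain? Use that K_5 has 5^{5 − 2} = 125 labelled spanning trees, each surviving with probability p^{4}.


K_5 has 5^{5 − 2} = 125 labelled spanning trees.
For each such spanning tree H, let X_H = 1 if all 4 edges of H are present in G. Then P[X_H = 1] = p^{4} = (1/5)^{4} = 1/625.
By linearity: E[X] = Σ_H E[X_H] = 125 · p^{4} = 125 · 1/625 = 1/5.
Numerically: E[X] ≈ 0.2.

E[X] = 125 · (1/5)^{4} = 1/5 ≈ 0.2.


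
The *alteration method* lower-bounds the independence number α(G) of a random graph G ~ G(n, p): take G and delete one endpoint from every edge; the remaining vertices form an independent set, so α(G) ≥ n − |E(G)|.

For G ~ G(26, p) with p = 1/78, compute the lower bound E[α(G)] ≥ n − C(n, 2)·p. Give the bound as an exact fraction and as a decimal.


E[|E(G)|] = C(26, 2)·p = 325 · (1/78) = 25/6.
E[α(G)] ≥ n − E[|E(G)|] = 26 − 25/6 = 131/6.
Numerically: ≈ 21.83333.
(This is only a lower bound; the true E[α(G)] may be larger.)

E[α(G)] ≥ 131/6 ≈ 21.83333.


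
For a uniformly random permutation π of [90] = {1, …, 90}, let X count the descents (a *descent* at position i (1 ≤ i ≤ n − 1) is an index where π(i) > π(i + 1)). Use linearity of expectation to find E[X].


Write X = Σ X_I over i = 1, …, 89, with X_I the indicator of one descent.
There are 89 indicators.
For each fixed i, the pair (π(i), π(i+1)) is a uniformly random ordered pair of distinct values from {1, …, 90}; by symmetry P[π(i) > π(i+1)] = 1/2.
By linearity: E[X] = 89 · (1/2) = (90 − 1) · (1/2) = 89/2 ≈ 44.500.

E[X] = 89/2 = 44.500.


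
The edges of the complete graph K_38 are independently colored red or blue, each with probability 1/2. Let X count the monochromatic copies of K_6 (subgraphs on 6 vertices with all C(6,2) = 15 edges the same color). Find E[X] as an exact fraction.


Let X = Σ_S X_S over the C(38, 6) = 2760681 subsets S of size 6, where X_S = 1 if the K_6 on S is monochromatic.
For a fixed S, the K_6 on S has C(6, 2) = 15 edges. P[all 15 edges red] = (1/2)^15, and likewise for blue, so P[monochromatic] = 2·(1/2)^15 = 2^{1 − 15} = 1/16384.
By linearity of expectation: E[X] = C(38, 6) · 2^{1 − 15} = 2760681 · 1/16384 = 2760681/16384.
Numerically: E[X] ≈ 168.498596.

E[X] = C(38,6)·2^(1−C(6,2)) = 2760681/16384 ≈ 168.498596.


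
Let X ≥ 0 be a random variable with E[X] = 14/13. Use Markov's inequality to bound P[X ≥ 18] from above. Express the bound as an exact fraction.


μ = E[X] = 14/13, a = 18.
Markov: P[X ≥ 18] ≤ μ/a = (14/13)/18 = 7/117.
Numerically: ≈ 0.059829.
(Since a = 18 > μ = 1.076923, the bound 7/117 is < 1 and informative.)

P[X ≥ 18] ≤ 7/117 ≈ 0.059829.


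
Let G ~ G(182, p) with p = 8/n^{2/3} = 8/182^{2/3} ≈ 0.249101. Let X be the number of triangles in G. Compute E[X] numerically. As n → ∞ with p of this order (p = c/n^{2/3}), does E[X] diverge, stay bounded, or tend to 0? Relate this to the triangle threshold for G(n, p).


Number of potential triangles: C(182, 3) = 988260.
Each occurs with probability p³ ≈ (0.249101)³ ≈ 1.54570704e-02.
By linearity: E[X] = C(182, 3)·p³ ≈ 988260 · 1.54570704e-02 ≈ 15275.604396.
Since α = 2/3 < 1, p = c/n^{2/3} ≫ 1/n is above the triangle threshold p ~ 1/n. Asymptotically E[X] ~ (c³/6)·n^{3(1−α)} = (8³/6)·n^{1} → ∞; triangles are abundant w.h.p.

E[X] ≈ 15275.604396; in regime p = Θ(1/n^{2/3}) E[X] diverges (above the triangle threshold p ~ 1/n).


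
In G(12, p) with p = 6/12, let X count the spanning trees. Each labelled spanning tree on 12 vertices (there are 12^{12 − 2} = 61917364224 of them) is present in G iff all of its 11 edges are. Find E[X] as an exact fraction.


K_12 has 12^{12 − 2} = 61917364224 labelled spanning trees.
For each such spanning tree H, let X_H = 1 if all 11 edges of H are present in G. Then P[X_H = 1] = p^{11} = (1/2)^{11} = 1/2048.
By linearity: E[X] = Σ_H E[X_H] = 61917364224 · p^{11} = 61917364224 · 1/2048 = 30233088.
Numerically: E[X] ≈ 3.02331e+07.

E[X] = 61917364224 · (1/2)^{11} = 30233088 ≈ 3.02331e+07.


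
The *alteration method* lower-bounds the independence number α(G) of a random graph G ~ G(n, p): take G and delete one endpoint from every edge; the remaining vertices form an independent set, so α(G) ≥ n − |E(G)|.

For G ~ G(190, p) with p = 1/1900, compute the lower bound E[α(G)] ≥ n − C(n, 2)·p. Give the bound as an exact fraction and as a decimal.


E[|E(G)|] = C(190, 2)·p = 17955 · (1/1900) = 189/20.
E[α(G)] ≥ n − E[|E(G)|] = 190 − 189/20 = 3611/20.
Numerically: ≈ 180.5500.
(This is only a lower bound; the true E[α(G)] may be larger.)

E[α(G)] ≥ 3611/20 ≈ 180.5500.


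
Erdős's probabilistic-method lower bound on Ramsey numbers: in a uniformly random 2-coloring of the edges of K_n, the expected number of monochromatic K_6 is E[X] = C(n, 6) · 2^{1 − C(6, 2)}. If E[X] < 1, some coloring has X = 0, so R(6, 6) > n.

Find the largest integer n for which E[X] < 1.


We need C(n, 6) · 2^{1 − 15} < 1, i.e. C(n, 6) < 2^{15 − 1} = 16384.
Check values of n near the boundary:
  n = 16: C(16, 6) = 8008; 8008 < 16384? YES
  n = 17: C(17, 6) = 12376; 12376 < 16384? YES
  n = 18: C(18, 6) = 18564; 18564 < 16384? NO
The largest n with C(n, 6) < 16384 is n = 17 (where E[X] = 1547/2048 ≈ 0.75537). Hence R(6, 6) > 17, i.e. R(6, 6) ≥ 18.

Largest n = 17; hence R(6, 6) > 17.


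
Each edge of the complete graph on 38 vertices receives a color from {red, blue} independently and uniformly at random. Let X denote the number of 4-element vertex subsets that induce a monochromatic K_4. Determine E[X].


Let X = Σ_S X_S over the C(38, 4) = 73815 subsets S of size 4, where X_S = 1 if the K_4 on S is monochromatic.
For a fixed S, the K_4 on S has C(4, 2) = 6 edges. P[all 6 edges red] = (1/2)^6, and likewise for blue, so P[monochromatic] = 2·(1/2)^6 = 2^{1 − 6} = 1/32.
By linearity: E[X] = C(38, 4) · 2^{1 − 6} = 73815 · 1/32 = 73815/32.
Numerically: E[X] ≈ 2306.718750.

E[X] = C(38,4)·2^(1−C(4,2)) = 73815/32 ≈ 2306.718750.


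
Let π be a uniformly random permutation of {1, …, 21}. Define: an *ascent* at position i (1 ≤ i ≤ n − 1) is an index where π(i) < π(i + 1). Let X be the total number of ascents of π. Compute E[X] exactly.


Write X = Σ X_I over i = 1, …, 20, with X_I the indicator of one ascent.
There are 20 indicators.
For each fixed i, the pair (π(i), π(i+1)) is a uniformly random ordered pair of distinct values from {1, …, 21}; by symmetry P[π(i) < π(i+1)] = 1/2.
By linearity: E[X] = 20 · (1/2) = (21 − 1) · (1/2) = 10 ≈ 10.000000.

E[X] = 10 = 10.000000.


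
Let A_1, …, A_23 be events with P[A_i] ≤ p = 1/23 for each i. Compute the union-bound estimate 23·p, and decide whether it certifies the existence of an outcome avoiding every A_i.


Union bound: P[∪_{i=1}^{23} A_i] ≤ Σ_i P[A_i] ≤ 23·p = 23·(1/23) = 1.
Numerically: 1 ≈ 1.00000.
Is 1 < 1? NO.
Since the bound 1 is ≥ 1, the union bound is uninformative here; it does NOT by itself certify existence.

23·p = 1 ≈ 1.00000; existence NOT certified by the union bound.


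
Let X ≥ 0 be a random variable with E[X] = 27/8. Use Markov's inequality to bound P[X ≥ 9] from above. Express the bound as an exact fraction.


μ = E[X] = 27/8, a = 9.
Markov: P[X ≥ 9] ≤ μ/a = (27/8)/9 = 3/8.
Numerically: ≈ 0.375000.
(Since a = 9 > μ = 3.375000, the bound 3/8 is < 1 and informative.)

P[X ≥ 9] ≤ 3/8 ≈ 0.375000.


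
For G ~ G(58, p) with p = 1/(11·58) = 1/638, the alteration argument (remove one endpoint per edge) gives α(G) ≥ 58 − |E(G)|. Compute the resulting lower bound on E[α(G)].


E[|E(G)|] = C(58, 2)·p = 1653 · (1/638) = 57/22.
E[α(G)] ≥ n − E[|E(G)|] = 58 − 57/22 = 1219/22.
Numerically: ≈ 55.4091.
(This is only a lower bound; the true E[α(G)] may be larger.)

E[α(G)] ≥ 1219/22 ≈ 55.4091.


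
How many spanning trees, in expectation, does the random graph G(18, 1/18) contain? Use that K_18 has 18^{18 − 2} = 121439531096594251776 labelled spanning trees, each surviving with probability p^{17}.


K_18 has 18^{18 − 2} = 121439531096594251776 labelled spanning trees.
For each such spanning tree H, let X_H = 1 if all 17 edges of H are present in G. Then P[X_H = 1] = p^{17} = (1/18)^{17} = 1/2185911559738696531968.
By linearity: E[X] = Σ_H E[X_H] = 121439531096594251776 · p^{17} = 121439531096594251776 · 1/2185911559738696531968 = 1/18.
Numerically: E[X] ≈ 0.05556.

E[X] = 121439531096594251776 · (1/18)^{17} = 1/18 ≈ 0.05556.


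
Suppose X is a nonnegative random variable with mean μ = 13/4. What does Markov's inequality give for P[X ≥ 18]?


μ = E[X] = 13/4, a = 18.
Markov: P[X ≥ 18] ≤ μ/a = (13/4)/18 = 13/72.
Numerically: ≈ 0.18056.
(Since a = 18 > μ = 3.25000, the bound 13/72 is < 1 and informative.)

P[X ≥ 18] ≤ 13/72 ≈ 0.18056.


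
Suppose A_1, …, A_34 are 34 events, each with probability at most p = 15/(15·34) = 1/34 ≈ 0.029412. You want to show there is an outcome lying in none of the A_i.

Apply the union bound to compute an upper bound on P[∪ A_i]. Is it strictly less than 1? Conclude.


Union bound: P[∪_{i=1}^{34} A_i] ≤ Σ_i P[A_i] ≤ 34·p = 34·(1/34) = 1.
Numerically: 1 ≈ 1.000000.
Is 1 < 1? NO.
Since the bound 1 is ≥ 1, the union bound is uninformative here; it does NOT by itself certify existence.

34·p = 1 ≈ 1.000000; existence NOT certified by the union bound.


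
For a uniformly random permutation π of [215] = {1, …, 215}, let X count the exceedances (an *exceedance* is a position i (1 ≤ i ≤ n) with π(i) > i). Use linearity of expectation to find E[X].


Write X = Σ_{i=1}^{215} X_i, where X_i = 1_{π(i) > i}.
For each fixed i, π(i) is uniform over {1, …, 215} (marginal of a uniform permutation), so P[π(i) > i] = (n − i)/n. Summing: Σ_{i=1}^{215} (n − i)/n = (0 + 1 + … + 214)/215 = 215(215 − 1)/(2·215) = (215 − 1)/2.
Hence E[X] = Σ_{i=1}^{215} (215 − i)/215 = 107 ≈ 107.00000.

E[X] = 107 = 107.00000.


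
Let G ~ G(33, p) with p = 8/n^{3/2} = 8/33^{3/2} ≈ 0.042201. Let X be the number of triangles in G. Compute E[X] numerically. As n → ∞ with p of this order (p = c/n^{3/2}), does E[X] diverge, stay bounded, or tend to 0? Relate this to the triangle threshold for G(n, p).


Number of potential triangles: C(33, 3) = 5456.
Each occurs with probability p³ ≈ (0.042201)³ ≈ 7.5154888e-05.
By linearity: E[X] = C(33, 3)·p³ ≈ 5456 · 7.5154888e-05 ≈ 0.41005.
Since α = 3/2 > 1, p = c/n^{3/2} = o(1/n) is below the triangle threshold p ~ 1/n. Asymptotically E[X] ~ (c³/6)·n^{3(1−α)} = (8³/6)·n^{-1.5} → 0, so by Markov's inequality G has no triangles w.h.p.

E[X] ≈ 0.41005; in regime p = Θ(1/n^{3/2}) E[X] tends to 0 (below the triangle threshold p ~ 1/n).


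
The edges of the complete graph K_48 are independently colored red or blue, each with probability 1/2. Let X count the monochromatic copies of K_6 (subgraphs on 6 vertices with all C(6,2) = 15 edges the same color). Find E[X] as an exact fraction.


Let X = Σ_S X_S over the C(48, 6) = 12271512 subsets S of size 6, where X_S = 1 if the K_6 on S is monochromatic.
For a fixed S, the K_6 on S has C(6, 2) = 15 edges. P[all 15 edges red] = (1/2)^15, and likewise for blue, so P[monochromatic] = 2·(1/2)^15 = 2^{1 − 15} = 1/16384.
By linearity of expectation: E[X] = C(48, 6) · 2^{1 − 15} = 12271512 · 1/16384 = 1533939/2048.
Numerically: E[X] ≈ 748.994.

E[X] = C(48,6)·2^(1−C(6,2)) = 1533939/2048 ≈ 748.994.


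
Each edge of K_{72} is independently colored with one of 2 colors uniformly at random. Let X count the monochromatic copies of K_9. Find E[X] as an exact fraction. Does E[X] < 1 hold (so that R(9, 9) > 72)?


E[X] = C(72, 9) · 2^{1 − 36} = 85113005120 · 2^{−35} = 85113005120/34359738368.
As a reduced fraction: E[X] = 1329890705/536870912 ≈ 2.4771.
Is E[X] < 1? NO.
Since E[X] ≥ 1, the first-moment bound is inconclusive at n = 72; it does NOT by itself certify R(9, 9) > 72.

E[X] = 1329890705/536870912 ≈ 2.4771; E[X] ≥ 1; first-moment method inconclusive here.


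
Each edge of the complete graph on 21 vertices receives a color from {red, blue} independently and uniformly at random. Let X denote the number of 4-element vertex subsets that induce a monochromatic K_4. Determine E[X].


Let X = Σ_S X_S over the C(21, 4) = 5985 subsets S of size 4, where X_S = 1 if the K_4 on S is monochromatic.
For a fixed S, the K_4 on S has C(4, 2) = 6 edges. P[all 6 edges red] = (1/2)^6, and likewise for blue, so P[monochromatic] = 2·(1/2)^6 = 2^{1 − 6} = 1/32.
Summing: E[X] = C(21, 4) · 2^{1 − 6} = 5985 · 1/32 = 5985/32.
Numerically: E[X] ≈ 187.03125.

E[X] = C(21,4)·2^(1−C(4,2)) = 5985/32 ≈ 187.03125.


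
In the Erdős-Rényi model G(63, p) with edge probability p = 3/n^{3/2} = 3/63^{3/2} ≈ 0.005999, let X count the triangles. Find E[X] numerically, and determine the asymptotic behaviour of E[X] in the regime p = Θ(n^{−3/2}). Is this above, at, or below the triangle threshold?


Number of potential triangles: C(63, 3) = 39711.
Each occurs with probability p³ ≈ (0.005999)³ ≈ 2.159391e-07.
By linearity: E[X] = C(63, 3)·p³ ≈ 39711 · 2.159391e-07 ≈ 0.0086.
Since α = 3/2 > 1, p = c/n^{3/2} = o(1/n) is below the triangle threshold p ~ 1/n. Asymptotically E[X] ~ (c³/6)·n^{3(1−α)} = (3³/6)·n^{-1.5} → 0, so by Markov's inequality G has no triangles w.h.p.

E[X] ≈ 0.0086; in regime p = Θ(1/n^{3/2}) E[X] tends to 0 (below the triangle threshold p ~ 1/n).


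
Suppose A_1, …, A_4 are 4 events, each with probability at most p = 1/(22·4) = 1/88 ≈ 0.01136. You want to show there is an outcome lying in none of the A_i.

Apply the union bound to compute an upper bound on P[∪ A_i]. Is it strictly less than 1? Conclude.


Union bound: P[∪_{i=1}^{4} A_i] ≤ Σ_i P[A_i] ≤ 4·p = 4·(1/88) = 1/22.
Numerically: 1/22 ≈ 0.04545.
Is 1/22 < 1? YES.
Since P[∪ A_i] ≤ 1/22 < 1, the complement has P[∩ A_i^c] ≥ 1 − 1/22 = 21/22 > 0, so some outcome avoids every A_i.

4·p = 1/22 ≈ 0.04545; existence CERTIFIED by the union bound.


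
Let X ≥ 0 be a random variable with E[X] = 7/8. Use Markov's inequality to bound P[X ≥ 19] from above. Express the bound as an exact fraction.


μ = E[X] = 7/8, a = 19.
Markov: P[X ≥ 19] ≤ μ/a = (7/8)/19 = 7/152.
Numerically: ≈ 0.046053.
(Since a = 19 > μ = 0.875000, the bound 7/152 is < 1 and informative.)

P[X ≥ 19] ≤ 7/152 ≈ 0.046053.


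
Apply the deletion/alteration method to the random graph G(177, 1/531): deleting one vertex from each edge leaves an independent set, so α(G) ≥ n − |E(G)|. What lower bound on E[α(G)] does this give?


E[|E(G)|] = C(177, 2)·p = 15576 · (1/531) = 88/3.
E[α(G)] ≥ n − E[|E(G)|] = 177 − 88/3 = 443/3.
Numerically: ≈ 147.667.
(This is only a lower bound; the true E[α(G)] may be larger.)

E[α(G)] ≥ 443/3 ≈ 147.667.


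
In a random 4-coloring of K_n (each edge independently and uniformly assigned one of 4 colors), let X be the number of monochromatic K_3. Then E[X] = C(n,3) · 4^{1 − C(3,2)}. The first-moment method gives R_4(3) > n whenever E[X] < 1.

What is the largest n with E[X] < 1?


We need C(n, 3) · 4^{1 − 3} < 1, i.e. C(n, 3) < 4^{3 − 1} = 16.
Check values of n near the boundary:
  n = 3: C(3, 3) = 1; 1 < 16? YES
  n = 4: C(4, 3) = 4; 4 < 16? YES
  n = 5: C(5, 3) = 10; 10 < 16? YES
  n = 6: C(6, 3) = 20; 20 < 16? NO
  n = 7: C(7, 3) = 35; 35 < 16? NO
The largest n with C(n, 3) < 16 is n = 5 (where E[X] = 5/8 ≈ 0.6250000). Hence R_4(3) > 5, i.e. R_4(3) ≥ 6.

Largest n = 5; hence R_4(3) > 5.


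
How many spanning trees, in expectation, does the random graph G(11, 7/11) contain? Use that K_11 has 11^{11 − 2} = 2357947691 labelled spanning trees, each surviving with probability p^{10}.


K_11 has 11^{11 − 2} = 2357947691 labelled spanning trees.
For each such spanning tree H, let X_H = 1 if all 10 edges of H are present in G. Then P[X_H = 1] = p^{10} = (7/11)^{10} = 282475249/25937424601.
By linearity: E[X] = Σ_H E[X_H] = 2357947691 · p^{10} = 2357947691 · 282475249/25937424601 = 282475249/11.
Numerically: E[X] ≈ 2.56796e+07.

E[X] = 2357947691 · (7/11)^{10} = 282475249/11 ≈ 2.56796e+07.


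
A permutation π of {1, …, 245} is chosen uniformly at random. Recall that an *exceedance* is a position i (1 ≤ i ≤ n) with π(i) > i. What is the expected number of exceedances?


Write X = Σ_{i=1}^{245} X_i, where X_i = 1_{π(i) > i}.
For each fixed i, π(i) is uniform over {1, …, 245} (marginal of a uniform permutation), so P[π(i) > i] = (n − i)/n. Summing: Σ_{i=1}^{245} (n − i)/n = (0 + 1 + … + 244)/245 = 245(245 − 1)/(2·245) = (245 − 1)/2.
Hence E[X] = Σ_{i=1}^{245} (245 − i)/245 = 122 ≈ 122.000.

E[X] = 122 = 122.000.


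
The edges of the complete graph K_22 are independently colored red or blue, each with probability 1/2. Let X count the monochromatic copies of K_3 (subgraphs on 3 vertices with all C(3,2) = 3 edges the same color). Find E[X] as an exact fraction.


Let X = Σ_S X_S over the C(22, 3) = 1540 subsets S of size 3, where X_S = 1 if the K_3 on S is monochromatic.
For a fixed S, the K_3 on S has C(3, 2) = 3 edges. P[all 3 edges red] = (1/2)^3, and likewise for blue, so P[monochromatic] = 2·(1/2)^3 = 2^{1 − 3} = 1/4.
By linearity: E[X] = C(22, 3) · 2^{1 − 3} = 1540 · 1/4 = 385.
Numerically: E[X] ≈ 385.00000.

E[X] = C(22,3)·2^(1−C(3,2)) = 385 ≈ 385.00000.


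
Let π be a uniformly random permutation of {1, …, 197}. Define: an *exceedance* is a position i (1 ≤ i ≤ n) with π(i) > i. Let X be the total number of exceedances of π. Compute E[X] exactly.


Write X = Σ_{i=1}^{197} X_i, where X_i = 1_{π(i) > i}.
For each fixed i, π(i) is uniform over {1, …, 197} (marginal of a uniform permutation), so P[π(i) > i] = (n − i)/n. Summing: Σ_{i=1}^{197} (n − i)/n = (0 + 1 + … + 196)/197 = 197(197 − 1)/(2·197) = (197 − 1)/2.
Hence E[X] = Σ_{i=1}^{197} (197 − i)/197 = 98 ≈ 98.000000.

E[X] = 98 = 98.000000.


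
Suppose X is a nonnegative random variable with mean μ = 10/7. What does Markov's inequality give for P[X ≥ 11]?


μ = E[X] = 10/7, a = 11.
Markov: P[X ≥ 11] ≤ μ/a = (10/7)/11 = 10/77.
Numerically: ≈ 0.1299.
(Since a = 11 > μ = 1.4286, the bound 10/77 is < 1 and informative.)

P[X ≥ 11] ≤ 10/77 ≈ 0.1299.


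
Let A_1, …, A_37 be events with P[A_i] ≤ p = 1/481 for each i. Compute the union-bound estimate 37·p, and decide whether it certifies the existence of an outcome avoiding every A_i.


Union bound: P[∪_{i=1}^{37} A_i] ≤ Σ_i P[A_i] ≤ 37·p = 37·(1/481) = 1/13.
Numerically: 1/13 ≈ 0.0769231.
Is 1/13 < 1? YES.
Since P[∪ A_i] ≤ 1/13 < 1, the complement has P[∩ A_i^c] ≥ 1 − 1/13 = 12/13 > 0, so some outcome avoids every A_i.

37·p = 1/13 ≈ 0.0769231; existence CERTIFIED by the union bound.


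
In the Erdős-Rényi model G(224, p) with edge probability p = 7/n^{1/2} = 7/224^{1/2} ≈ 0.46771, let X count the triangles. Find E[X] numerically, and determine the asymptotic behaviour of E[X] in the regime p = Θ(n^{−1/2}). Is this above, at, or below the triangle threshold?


Number of potential triangles: C(224, 3) = 1848224.
Each occurs with probability p³ ≈ (0.46771)³ ≈ 1.0231094e-01.
By linearity: E[X] = C(224, 3)·p³ ≈ 1848224 · 1.0231094e-01 ≈ 189093.54248.
Since α = 1/2 < 1, p = c/n^{1/2} ≫ 1/n is above the triangle threshold p ~ 1/n. Asymptotically E[X] ~ (c³/6)·n^{3(1−α)} = (7³/6)·n^{1.5} → ∞; triangles are abundant w.h.p.

E[X] ≈ 189093.54248; in regime p = Θ(1/n^{1/2}) E[X] diverges (above the triangle threshold p ~ 1/n).
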